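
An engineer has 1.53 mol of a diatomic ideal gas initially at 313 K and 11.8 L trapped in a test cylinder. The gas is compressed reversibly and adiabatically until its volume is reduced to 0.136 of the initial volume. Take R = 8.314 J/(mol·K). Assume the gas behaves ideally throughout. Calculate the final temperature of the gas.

695 K

P₁ = nRT₁/V₁ = 1.53×8.314×313/11.8 = 337 kPa.
Adiabatic: TV^(γ−1) = const ⇒ T₂ = 313×(7.35)^0.400 = 695 K; PV^γ = const ⇒ P₂ = 5510 kPa.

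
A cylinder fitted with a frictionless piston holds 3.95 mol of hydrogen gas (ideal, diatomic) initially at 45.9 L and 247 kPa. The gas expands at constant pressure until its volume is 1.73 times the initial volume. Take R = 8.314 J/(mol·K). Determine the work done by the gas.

T₁ = P₁V₁/(nR) = 247×45.9/(3.95×8.314) = 345 K.
Isobaric: P stays 247 kPa; V/T = const ⇒ T₂ = 597 K, V₂ = 79.4 L.
W = PΔV = 247×(79.4−45.9) kPa·L = 8280 J.

8280 J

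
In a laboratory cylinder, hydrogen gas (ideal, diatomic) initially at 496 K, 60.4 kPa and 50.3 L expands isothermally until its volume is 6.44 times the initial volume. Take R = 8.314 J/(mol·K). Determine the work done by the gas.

5660 J

n = P₁V₁/(RT₁) = 60.4×50.3/(8.314×496) = 0.737 mol.
Isothermal: T stays 496 K; PV = const ⇒ V₂ = 324 L, P₂ = 9.38 kPa.
W = nRT ln(V₂/V₁) = 0.737×8.314×496×ln(6.44) = 5660 J.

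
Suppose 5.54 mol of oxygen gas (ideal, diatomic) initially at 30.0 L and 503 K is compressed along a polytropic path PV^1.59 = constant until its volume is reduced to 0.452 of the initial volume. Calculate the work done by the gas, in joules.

P₁ = nRT₁/V₁ = 5.54×8.314×503/30.0 = 772 kPa.
Polytropic n=1.59: T₂ = T₁(V₁/V₂)^(n−1) = 503×(2.21)^0.59 = 804 K; P₂ = P₁(V₁/V₂)^n = 2730 kPa.
W = (P₁V₁−P₂V₂)/(n−1) = (772×30.0−2730×13.6)/0.59 = -23500 J.

-23500 J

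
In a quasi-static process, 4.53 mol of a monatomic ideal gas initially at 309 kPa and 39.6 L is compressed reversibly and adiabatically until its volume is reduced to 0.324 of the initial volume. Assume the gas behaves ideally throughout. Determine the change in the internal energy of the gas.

20600 J

T₁ = P₁V₁/(nR) = 309×39.6/(4.53×8.314) = 325 K.
Adiabatic: TV^(γ−1) = const ⇒ T₂ = 325×(3.09)^0.667 = 689 K; PV^γ = const ⇒ P₂ = 2020 kPa.
For an ideal gas ΔU = nCvΔT with Cv = (3/2)R = 12.5 J/(mol·K).
ΔU = 4.53×12.5×(689−325) = 20600 J.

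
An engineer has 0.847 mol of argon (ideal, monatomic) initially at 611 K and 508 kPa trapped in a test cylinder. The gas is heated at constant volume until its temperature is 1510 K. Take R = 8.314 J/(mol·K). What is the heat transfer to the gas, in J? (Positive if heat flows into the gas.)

9500 J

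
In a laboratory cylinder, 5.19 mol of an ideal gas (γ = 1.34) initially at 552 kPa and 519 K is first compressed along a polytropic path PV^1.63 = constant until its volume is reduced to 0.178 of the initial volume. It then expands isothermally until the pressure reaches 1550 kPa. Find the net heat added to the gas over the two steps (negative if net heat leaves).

178000 J

V₁ = nRT₁/P₁ = 5.19×8.314×519/552 = 40.6 L.
Step 1 — Polytropic n=1.63: T₂ = T₁(V₁/V₂)^(n−1) = 519×(5.62)^0.63 = 1540 K; P₂ = P₁(V₁/V₂)^n = 9200 kPa.
W = (P₁V₁−P₂V₂)/(n−1) = (552×40.6−9200×7.22)/0.63 = -69900 J.
ΔU = nCvΔT = 5.19×24.5×(1540−519) = 130000 J.
Q = ΔU + W = 59600 J.
State after step 1: P = 9200 kPa, V = 7.22 L, T = 1540 K.
Step 2 — Isothermal: T stays 1540 K; PV = const ⇒ V₂ = 42.9 L, P₂ = 1550 kPa.
ΔU = 0 (ideal gas, T constant).
W = nRT ln(V₂/V₁) = 5.19×8.314×1540×ln(5.94) = 118000 J.
Q = ΔU + W = 118000 J.
Net over both steps: W = 48400 J, Q = 178000 J, ΔU = 130000 J.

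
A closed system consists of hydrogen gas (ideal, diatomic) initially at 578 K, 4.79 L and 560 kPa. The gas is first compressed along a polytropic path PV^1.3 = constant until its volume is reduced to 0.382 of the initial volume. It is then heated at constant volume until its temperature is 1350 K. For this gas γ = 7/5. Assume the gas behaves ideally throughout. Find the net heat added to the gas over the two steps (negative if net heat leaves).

5960 J

n = P₁V₁/(RT₁) = 560×4.79/(8.314×578) = 0.558 mol.
Step 1 — Polytropic n=1.3: T₂ = T₁(V₁/V₂)^(n−1) = 578×(2.62)^0.30 = 771 K; P₂ = P₁(V₁/V₂)^n = 1960 kPa.
W = (P₁V₁−P₂V₂)/(n−1) = (560×4.79−1960×1.83)/0.30 = -2990 J.
ΔU = nCvΔT = 0.558×20.8×(771−578) = 2240 J.
Q = ΔU + W = -748 J.
State after step 1: P = 1960 kPa, V = 1.83 L, T = 771 K.
Step 2 — Isochoric: V stays 1.83 L; P/T = const ⇒ T₂ = 1350 K, P₂ = 3420 kPa.
W = 0 (no volume change).
ΔU = nCvΔT = 0.558×20.8×(1350−771) = 6710 J.
Q = ΔU = 6710 J.
Net over both steps: W = -2990 J, Q = 5960 J, ΔU = 8960 J.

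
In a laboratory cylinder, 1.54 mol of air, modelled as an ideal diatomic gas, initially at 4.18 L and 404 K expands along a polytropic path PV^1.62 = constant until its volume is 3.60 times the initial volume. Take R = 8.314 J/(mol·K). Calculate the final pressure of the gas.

155 kPa

P₁ = nRT₁/V₁ = 1.54×8.314×404/4.18 = 1240 kPa.
Polytropic n=1.62: T₂ = T₁(V₁/V₂)^(n−1) = 404×(0.278)^0.62 = 183 K; P₂ = P₁(V₁/V₂)^n = 155 kPa.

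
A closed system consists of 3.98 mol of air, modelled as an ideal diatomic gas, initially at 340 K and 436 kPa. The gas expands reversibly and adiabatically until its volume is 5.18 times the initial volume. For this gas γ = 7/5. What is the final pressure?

43.6 kPa

V₁ = nRT₁/P₁ = 3.98×8.314×340/436 = 25.8 L.
Adiabatic: TV^(γ−1) = const ⇒ T₂ = 340×(0.193)^0.400 = 176 K; PV^γ = const ⇒ P₂ = 43.6 kPa.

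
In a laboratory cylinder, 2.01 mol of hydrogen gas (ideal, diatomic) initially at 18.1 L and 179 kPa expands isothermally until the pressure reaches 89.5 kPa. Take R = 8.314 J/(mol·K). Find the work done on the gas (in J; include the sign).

-2250 J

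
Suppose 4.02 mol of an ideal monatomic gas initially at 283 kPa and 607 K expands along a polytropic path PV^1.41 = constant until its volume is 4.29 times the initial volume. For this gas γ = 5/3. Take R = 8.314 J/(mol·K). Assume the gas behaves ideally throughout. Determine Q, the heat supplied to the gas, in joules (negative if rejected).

8560 J

V₁ = nRT₁/P₁ = 4.02×8.314×607/283 = 71.7 L.
Polytropic n=1.41: T₂ = T₁(V₁/V₂)^(n−1) = 607×(0.233)^0.41 = 334 K; P₂ = P₁(V₁/V₂)^n = 36.3 kPa.
W = (P₁V₁−P₂V₂)/(n−1) = (283×71.7−36.3×308)/0.41 = 22200 J.
ΔU = nCvΔT = 4.02×12.5×(334−607) = -13700 J.
Q = ΔU + W = 8560 J.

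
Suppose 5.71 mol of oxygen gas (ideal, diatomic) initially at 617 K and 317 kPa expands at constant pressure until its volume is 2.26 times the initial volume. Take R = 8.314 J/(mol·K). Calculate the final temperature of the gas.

1390 K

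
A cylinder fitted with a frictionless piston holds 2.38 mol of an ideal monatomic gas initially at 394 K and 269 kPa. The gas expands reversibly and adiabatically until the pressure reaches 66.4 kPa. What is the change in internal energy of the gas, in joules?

-5010 J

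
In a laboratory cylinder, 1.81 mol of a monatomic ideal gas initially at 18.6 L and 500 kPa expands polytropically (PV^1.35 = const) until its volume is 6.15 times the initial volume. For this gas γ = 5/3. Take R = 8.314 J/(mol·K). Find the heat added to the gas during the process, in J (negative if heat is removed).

5940 J

T₁ = P₁V₁/(nR) = 500×18.6/(1.81×8.314) = 618 K.
Polytropic n=1.35: T₂ = T₁(V₁/V₂)^(n−1) = 618×(0.163)^0.35 = 327 K; P₂ = P₁(V₁/V₂)^n = 43.1 kPa.
W = (P₁V₁−P₂V₂)/(n−1) = (500×18.6−43.1×114)/0.35 = 12500 J.
ΔU = nCvΔT = 1.81×12.5×(327−618) = -6560 J.
Q = ΔU + W = 5940 J.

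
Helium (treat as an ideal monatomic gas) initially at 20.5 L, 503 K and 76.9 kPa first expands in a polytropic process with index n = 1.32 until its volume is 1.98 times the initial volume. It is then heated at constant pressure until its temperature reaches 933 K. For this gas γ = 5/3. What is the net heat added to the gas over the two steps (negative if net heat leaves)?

n = P₁V₁/(RT₁) = 76.9×20.5/(8.314×503) = 0.377 mol.
Step 1 — Polytropic n=1.32: T₂ = T₁(V₁/V₂)^(n−1) = 503×(0.505)^0.32 = 404 K; P₂ = P₁(V₁/V₂)^n = 31.2 kPa.
W = (P₁V₁−P₂V₂)/(n−1) = (76.9×20.5−31.2×40.6)/0.32 = 967 J.
ΔU = nCvΔT = 0.377×12.5×(404−503) = -464 J.
Q = ΔU + W = 503 J.
State after step 1: P = 31.2 kPa, V = 40.6 L, T = 404 K.
Step 2 — Isobaric: P stays 31.2 kPa; V/T = const ⇒ T₂ = 933 K, V₂ = 93.7 L.
W = PΔV = 31.2×(93.7−40.6) kPa·L = 1660 J.
ΔU = nCvΔT = 0.377×12.5×(933−404) = 2490 J.
Q = ΔU + W = nCpΔT = 4140 J.
Net over both steps: W = 2620 J, Q = 4650 J, ΔU = 2020 J.

4650 J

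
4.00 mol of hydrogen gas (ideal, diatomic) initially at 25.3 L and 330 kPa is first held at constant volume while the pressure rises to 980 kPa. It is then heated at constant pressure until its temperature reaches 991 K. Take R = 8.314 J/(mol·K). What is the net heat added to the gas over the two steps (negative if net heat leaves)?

T₁ = P₁V₁/(nR) = 330×25.3/(4.00×8.314) = 251 K.
Step 1 — Isochoric: V stays 25.3 L; P/T = const ⇒ T₂ = 746 K, P₂ = 980 kPa.
W = 0 (no volume change).
ΔU = nCvΔT = 4.00×20.8×(746−251) = 41100 J.
Q = ΔU = 41100 J.
State after step 1: P = 980 kPa, V = 25.3 L, T = 746 K.
Step 2 — Isobaric: P stays 980 kPa; V/T = const ⇒ T₂ = 991 K, V₂ = 33.6 L.
W = PΔV = 980×(33.6−25.3) kPa·L = 8160 J.
ΔU = nCvΔT = 4.00×20.8×(991−746) = 20400 J.
Q = ΔU + W = nCpΔT = 28600 J.
Net over both steps: W = 8160 J, Q = 69700 J, ΔU = 61500 J.

69700 J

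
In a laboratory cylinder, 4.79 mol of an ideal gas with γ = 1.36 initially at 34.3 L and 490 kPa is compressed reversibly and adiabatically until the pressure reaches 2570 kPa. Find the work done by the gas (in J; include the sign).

T₁ = P₁V₁/(nR) = 490×34.3/(4.79×8.314) = 422 K.
Adiabatic: T₂/T₁ = (P₂/P₁)^((γ−1)/γ) ⇒ T₂ = 422×(5.24)^0.265 = 654 K; V₂ = 10.1 L.
ΔU = nCvΔT = 4.79×23.1×(654−422) = 25700 J.
Q = 0 for an adiabatic process, so W = −ΔU = -25700 J.

-25700 J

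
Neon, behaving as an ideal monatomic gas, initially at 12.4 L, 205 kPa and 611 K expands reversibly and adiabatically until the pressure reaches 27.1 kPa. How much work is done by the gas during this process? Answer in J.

2120 J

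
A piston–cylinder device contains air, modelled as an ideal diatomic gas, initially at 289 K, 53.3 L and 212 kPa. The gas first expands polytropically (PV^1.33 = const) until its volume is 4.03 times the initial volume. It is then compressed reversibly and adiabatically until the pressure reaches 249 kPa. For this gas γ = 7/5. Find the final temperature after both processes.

324 K

n = P₁V₁/(RT₁) = 212×53.3/(8.314×289) = 4.70 mol.
Step 1 — Polytropic n=1.33: T₂ = T₁(V₁/V₂)^(n−1) = 289×(0.248)^0.33 = 182 K; P₂ = P₁(V₁/V₂)^n = 33.2 kPa.
W = (P₁V₁−P₂V₂)/(n−1) = (212×53.3−33.2×215)/0.33 = 12600 J.
ΔU = nCvΔT = 4.70×20.8×(182−289) = -10400 J.
Q = ΔU + W = 2210 J.
State after step 1: P = 33.2 kPa, V = 215 L, T = 182 K.
Step 2 — Adiabatic: T₂/T₁ = (P₂/P₁)^((γ−1)/γ) ⇒ T₂ = 182×(7.50)^0.286 = 324 K; V₂ = 50.9 L.
ΔU = nCvΔT = 4.70×20.8×(324−182) = 13900 J.
Q = 0 for an adiabatic process, so W = −ΔU = -13900 J.
Net over both steps: W = -1250 J, Q = 2210 J, ΔU = 3460 J.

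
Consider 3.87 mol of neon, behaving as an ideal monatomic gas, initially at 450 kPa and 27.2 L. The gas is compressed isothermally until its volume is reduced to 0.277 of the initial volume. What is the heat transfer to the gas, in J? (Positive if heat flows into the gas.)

-15700 J

T₁ = P₁V₁/(nR) = 450×27.2/(3.87×8.314) = 380 K.
Isothermal: T stays 380 K; PV = const ⇒ V₂ = 7.53 L, P₂ = 1620 kPa.
ΔU = 0 (ideal gas, T constant).
W = nRT ln(V₂/V₁) = 3.87×8.314×380×ln(0.277) = -15700 J.
Q = ΔU + W = -15700 J.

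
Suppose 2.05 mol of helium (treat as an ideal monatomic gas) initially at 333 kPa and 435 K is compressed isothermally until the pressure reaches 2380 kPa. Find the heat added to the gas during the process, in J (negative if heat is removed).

-14600 J

V₁ = nRT₁/P₁ = 2.05×8.314×435/333 = 22.3 L.
Isothermal: T stays 435 K; PV = const ⇒ V₂ = 3.12 L, P₂ = 2380 kPa.
ΔU = 0 (ideal gas, T constant).
W = nRT ln(V₂/V₁) = 2.05×8.314×435×ln(0.140) = -14600 J.
Q = ΔU + W = -14600 J.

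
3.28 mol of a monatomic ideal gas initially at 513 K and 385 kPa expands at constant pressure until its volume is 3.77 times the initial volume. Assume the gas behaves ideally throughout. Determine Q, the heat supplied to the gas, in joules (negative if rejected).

V₁ = nRT₁/P₁ = 3.28×8.314×513/385 = 36.3 L.
Isobaric: P stays 385 kPa; V/T = const ⇒ T₂ = 1930 K, V₂ = 137 L.
W = PΔV = 385×(137−36.3) kPa·L = 38800 J.
ΔU = nCvΔT = 3.28×12.5×(1930−513) = 58100 J.
Q = ΔU + W = nCpΔT = 96900 J.

96900 J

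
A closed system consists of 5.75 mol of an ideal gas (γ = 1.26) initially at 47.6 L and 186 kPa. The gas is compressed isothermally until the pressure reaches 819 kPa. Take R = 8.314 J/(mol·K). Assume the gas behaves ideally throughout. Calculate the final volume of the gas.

T₁ = P₁V₁/(nR) = 186×47.6/(5.75×8.314) = 185 K.
Isothermal: T stays 185 K; PV = const ⇒ V₂ = 10.8 L, P₂ = 819 kPa.

10.8 L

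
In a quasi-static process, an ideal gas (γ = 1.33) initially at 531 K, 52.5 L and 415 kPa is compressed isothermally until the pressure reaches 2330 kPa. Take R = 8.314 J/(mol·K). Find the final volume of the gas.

9.35 L

Isothermal: T stays 531 K; PV = const ⇒ V₂ = 9.35 L, P₂ = 2330 kPa.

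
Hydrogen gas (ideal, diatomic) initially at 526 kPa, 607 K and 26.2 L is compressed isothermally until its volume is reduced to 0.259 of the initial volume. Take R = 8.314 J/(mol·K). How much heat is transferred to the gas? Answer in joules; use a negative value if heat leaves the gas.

n = P₁V₁/(RT₁) = 526×26.2/(8.314×607) = 2.73 mol.
Isothermal: T stays 607 K; PV = const ⇒ V₂ = 6.79 L, P₂ = 2030 kPa.
ΔU = 0 (ideal gas, T constant).
W = nRT ln(V₂/V₁) = 2.73×8.314×607×ln(0.259) = -18600 J.
Q = ΔU + W = -18600 J.

-18600 J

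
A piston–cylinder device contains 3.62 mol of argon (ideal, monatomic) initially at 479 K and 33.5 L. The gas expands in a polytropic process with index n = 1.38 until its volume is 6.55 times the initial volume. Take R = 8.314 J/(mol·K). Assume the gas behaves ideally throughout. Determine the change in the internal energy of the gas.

P₁ = nRT₁/V₁ = 3.62×8.314×479/33.5 = 430 kPa.
Polytropic n=1.38: T₂ = T₁(V₁/V₂)^(n−1) = 479×(0.153)^0.38 = 235 K; P₂ = P₁(V₁/V₂)^n = 32.2 kPa.
For an ideal gas ΔU = nCvΔT with Cv = (3/2)R = 12.5 J/(mol·K).
ΔU = 3.62×12.5×(235−479) = -11000 J.

-11000 J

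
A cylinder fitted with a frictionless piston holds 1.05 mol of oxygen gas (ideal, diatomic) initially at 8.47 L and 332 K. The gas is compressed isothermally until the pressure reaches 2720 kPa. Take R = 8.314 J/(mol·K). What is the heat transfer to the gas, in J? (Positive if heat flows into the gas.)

-6010 J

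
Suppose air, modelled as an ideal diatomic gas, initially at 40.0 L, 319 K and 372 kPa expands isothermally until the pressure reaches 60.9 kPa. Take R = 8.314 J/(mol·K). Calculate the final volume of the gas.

244 L

Isothermal: T stays 319 K; PV = const ⇒ V₂ = 244 L, P₂ = 60.9 kPa.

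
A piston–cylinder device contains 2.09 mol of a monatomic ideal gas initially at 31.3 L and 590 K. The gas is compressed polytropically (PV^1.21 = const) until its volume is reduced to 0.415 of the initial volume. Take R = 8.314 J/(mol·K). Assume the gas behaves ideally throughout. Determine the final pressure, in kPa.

949 kPa

P₁ = nRT₁/V₁ = 2.09×8.314×590/31.3 = 328 kPa.
Polytropic n=1.21: T₂ = T₁(V₁/V₂)^(n−1) = 590×(2.41)^0.21 = 710 K; P₂ = P₁(V₁/V₂)^n = 949 kPa.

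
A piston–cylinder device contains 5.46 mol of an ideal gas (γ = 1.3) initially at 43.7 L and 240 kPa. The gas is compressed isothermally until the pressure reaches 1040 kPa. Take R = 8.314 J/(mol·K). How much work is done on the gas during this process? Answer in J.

15400 J

T₁ = P₁V₁/(nR) = 240×43.7/(5.46×8.314) = 231 K.
Isothermal: T stays 231 K; PV = const ⇒ V₂ = 10.1 L, P₂ = 1040 kPa.
W = nRT ln(V₂/V₁) = 5.46×8.314×231×ln(0.231) = -15400 J.
Work done on the gas = −W_by = 15400 J.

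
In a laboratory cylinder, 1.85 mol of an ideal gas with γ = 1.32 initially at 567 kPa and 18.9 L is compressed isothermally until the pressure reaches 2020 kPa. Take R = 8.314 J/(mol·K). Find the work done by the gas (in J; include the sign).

-13600 J

T₁ = P₁V₁/(nR) = 567×18.9/(1.85×8.314) = 697 K.
Isothermal: T stays 697 K; PV = const ⇒ V₂ = 5.31 L, P₂ = 2020 kPa.
W = nRT ln(V₂/V₁) = 1.85×8.314×697×ln(0.281) = -13600 J.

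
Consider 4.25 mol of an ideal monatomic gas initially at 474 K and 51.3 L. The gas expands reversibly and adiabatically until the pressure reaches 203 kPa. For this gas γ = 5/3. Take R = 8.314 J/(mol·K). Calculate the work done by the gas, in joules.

4350 J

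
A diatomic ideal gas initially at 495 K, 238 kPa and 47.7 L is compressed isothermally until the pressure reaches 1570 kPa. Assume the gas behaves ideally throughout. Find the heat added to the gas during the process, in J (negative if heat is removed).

-21400 J

n = P₁V₁/(RT₁) = 238×47.7/(8.314×495) = 2.76 mol.
Isothermal: T stays 495 K; PV = const ⇒ V₂ = 7.23 L, P₂ = 1570 kPa.
ΔU = 0 (ideal gas, T constant).
W = nRT ln(V₂/V₁) = 2.76×8.314×495×ln(0.152) = -21400 J.
Q = ΔU + W = -21400 J.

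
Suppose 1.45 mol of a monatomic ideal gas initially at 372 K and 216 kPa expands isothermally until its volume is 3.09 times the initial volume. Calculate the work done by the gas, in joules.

V₁ = nRT₁/P₁ = 1.45×8.314×372/216 = 20.8 L.
Isothermal: T stays 372 K; PV = const ⇒ V₂ = 64.2 L, P₂ = 69.9 kPa.
W = nRT ln(V₂/V₁) = 1.45×8.314×372×ln(3.09) = 5060 J.

5060 J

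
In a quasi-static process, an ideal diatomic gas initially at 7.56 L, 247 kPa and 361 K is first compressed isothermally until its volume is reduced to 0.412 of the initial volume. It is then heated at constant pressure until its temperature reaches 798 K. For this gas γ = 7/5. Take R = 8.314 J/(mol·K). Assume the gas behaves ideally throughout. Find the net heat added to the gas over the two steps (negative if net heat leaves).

n = P₁V₁/(RT₁) = 247×7.56/(8.314×361) = 0.622 mol.
Step 1 — Isothermal: T stays 361 K; PV = const ⇒ V₂ = 3.11 L, P₂ = 600 kPa.
ΔU = 0 (ideal gas, T constant).
W = nRT ln(V₂/V₁) = 0.622×8.314×361×ln(0.412) = -1660 J.
Q = ΔU + W = -1660 J.
State after step 1: P = 600 kPa, V = 3.11 L, T = 361 K.
Step 2 — Isobaric: P stays 600 kPa; V/T = const ⇒ T₂ = 798 K, V₂ = 6.89 L.
W = PΔV = 600×(6.89−3.11) kPa·L = 2260 J.
ΔU = nCvΔT = 0.622×20.8×(798−361) = 5650 J.
Q = ΔU + W = nCpΔT = 7910 J.
Net over both steps: W = 605 J, Q = 6260 J, ΔU = 5650 J.

6260 J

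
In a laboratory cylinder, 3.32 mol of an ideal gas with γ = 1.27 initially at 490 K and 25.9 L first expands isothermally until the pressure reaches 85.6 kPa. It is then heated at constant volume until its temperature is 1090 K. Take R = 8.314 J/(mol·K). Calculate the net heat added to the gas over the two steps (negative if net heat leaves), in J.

P₁ = nRT₁/V₁ = 3.32×8.314×490/25.9 = 522 kPa.
Step 1 — Isothermal: T stays 490 K; PV = const ⇒ V₂ = 158 L, P₂ = 85.6 kPa.
ΔU = 0 (ideal gas, T constant).
W = nRT ln(V₂/V₁) = 3.32×8.314×490×ln(6.10) = 24500 J.
Q = ΔU + W = 24500 J.
State after step 1: P = 85.6 kPa, V = 158 L, T = 490 K.
Step 2 — Isochoric: V stays 158 L; P/T = const ⇒ T₂ = 1090 K, P₂ = 190 kPa.
W = 0 (no volume change).
ΔU = nCvΔT = 3.32×30.8×(1090−490) = 61300 J.
Q = ΔU = 61300 J.
Net over both steps: W = 24500 J, Q = 85800 J, ΔU = 61300 J.

85800 J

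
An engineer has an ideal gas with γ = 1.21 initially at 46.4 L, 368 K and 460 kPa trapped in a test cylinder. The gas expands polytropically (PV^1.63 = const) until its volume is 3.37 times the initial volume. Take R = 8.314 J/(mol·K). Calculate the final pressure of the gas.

63.5 kPa

Polytropic n=1.63: T₂ = T₁(V₁/V₂)^(n−1) = 368×(0.297)^0.63 = 171 K; P₂ = P₁(V₁/V₂)^n = 63.5 kPa.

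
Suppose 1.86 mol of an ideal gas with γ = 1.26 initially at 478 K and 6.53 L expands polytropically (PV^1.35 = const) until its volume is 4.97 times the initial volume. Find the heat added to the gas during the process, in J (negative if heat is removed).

P₁ = nRT₁/V₁ = 1.86×8.314×478/6.53 = 1130 kPa.
Polytropic n=1.35: T₂ = T₁(V₁/V₂)^(n−1) = 478×(0.201)^0.35 = 273 K; P₂ = P₁(V₁/V₂)^n = 130 kPa.
W = (P₁V₁−P₂V₂)/(n−1) = (1130×6.53−130×32.5)/0.35 = 9070 J.
ΔU = nCvΔT = 1.86×32.0×(273−478) = -12200 J.
Q = ΔU + W = -3140 J.

-3140 J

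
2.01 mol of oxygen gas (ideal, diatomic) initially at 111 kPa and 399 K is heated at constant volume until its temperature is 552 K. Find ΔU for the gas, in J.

6390 J

V₁ = nRT₁/P₁ = 2.01×8.314×399/111 = 60.1 L.
Isochoric: V stays 60.1 L; P/T = const ⇒ T₂ = 552 K, P₂ = 154 kPa.
For an ideal gas ΔU = nCvΔT with Cv = (5/2)R = 20.8 J/(mol·K).
ΔU = 2.01×20.8×(552−399) = 6390 J.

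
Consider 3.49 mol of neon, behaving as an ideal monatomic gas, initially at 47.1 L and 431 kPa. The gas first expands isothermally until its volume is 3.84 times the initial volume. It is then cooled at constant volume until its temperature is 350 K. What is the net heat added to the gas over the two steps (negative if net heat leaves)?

12100 J

T₁ = P₁V₁/(nR) = 431×47.1/(3.49×8.314) = 700 K.
Step 1 — Isothermal: T stays 700 K; PV = const ⇒ V₂ = 181 L, P₂ = 112 kPa.
ΔU = 0 (ideal gas, T constant).
W = nRT ln(V₂/V₁) = 3.49×8.314×700×ln(3.84) = 27300 J.
Q = ΔU + W = 27300 J.
State after step 1: P = 112 kPa, V = 181 L, T = 700 K.
Step 2 — Isochoric: V stays 181 L; P/T = const ⇒ T₂ = 350 K, P₂ = 56.2 kPa.
W = 0 (no volume change).
ΔU = nCvΔT = 3.49×12.5×(350−700) = -15200 J.
Q = ΔU = -15200 J.
Net over both steps: W = 27300 J, Q = 12100 J, ΔU = -15200 J.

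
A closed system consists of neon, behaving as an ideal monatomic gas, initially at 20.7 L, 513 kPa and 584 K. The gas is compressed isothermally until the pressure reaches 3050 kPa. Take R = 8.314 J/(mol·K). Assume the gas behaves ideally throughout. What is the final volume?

Isothermal: T stays 584 K; PV = const ⇒ V₂ = 3.48 L, P₂ = 3050 kPa.

3.48 L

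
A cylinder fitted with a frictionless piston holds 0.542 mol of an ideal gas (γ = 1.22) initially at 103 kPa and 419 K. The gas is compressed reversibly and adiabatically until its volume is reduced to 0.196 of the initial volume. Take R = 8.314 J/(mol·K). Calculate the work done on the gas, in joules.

V₁ = nRT₁/P₁ = 0.542×8.314×419/103 = 18.3 L.
Adiabatic: TV^(γ−1) = const ⇒ T₂ = 419×(5.10)^0.220 = 600 K; PV^γ = const ⇒ P₂ = 752 kPa.
ΔU = nCvΔT = 0.542×37.8×(600−419) = 3700 J.
Q = 0 for an adiabatic process, so W = −ΔU = -3700 J.
Work done on the gas = −W_by = 3700 J.

3700 J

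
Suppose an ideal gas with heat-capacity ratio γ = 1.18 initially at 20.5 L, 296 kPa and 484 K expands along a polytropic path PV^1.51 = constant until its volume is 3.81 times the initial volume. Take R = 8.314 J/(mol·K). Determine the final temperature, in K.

245 K

Polytropic n=1.51: T₂ = T₁(V₁/V₂)^(n−1) = 484×(0.262)^0.51 = 245 K; P₂ = P₁(V₁/V₂)^n = 39.3 kPa.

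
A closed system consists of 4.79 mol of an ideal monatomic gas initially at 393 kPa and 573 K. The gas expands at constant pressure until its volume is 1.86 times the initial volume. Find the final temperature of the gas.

V₁ = nRT₁/P₁ = 4.79×8.314×573/393 = 58.1 L.
Isobaric: P stays 393 kPa; V/T = const ⇒ T₂ = 1070 K, V₂ = 108 L.

1070 K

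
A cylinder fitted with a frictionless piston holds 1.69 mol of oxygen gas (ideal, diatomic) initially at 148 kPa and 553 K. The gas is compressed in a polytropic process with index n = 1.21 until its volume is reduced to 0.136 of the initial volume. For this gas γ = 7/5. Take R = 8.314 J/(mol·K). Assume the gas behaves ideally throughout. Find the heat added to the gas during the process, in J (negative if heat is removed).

-9150 J

V₁ = nRT₁/P₁ = 1.69×8.314×553/148 = 52.5 L.
Polytropic n=1.21: T₂ = T₁(V₁/V₂)^(n−1) = 553×(7.35)^0.21 = 841 K; P₂ = P₁(V₁/V₂)^n = 1650 kPa.
W = (P₁V₁−P₂V₂)/(n−1) = (148×52.5−1650×7.14)/0.21 = -19300 J.
ΔU = nCvΔT = 1.69×20.8×(841−553) = 10100 J.
Q = ΔU + W = -9150 J.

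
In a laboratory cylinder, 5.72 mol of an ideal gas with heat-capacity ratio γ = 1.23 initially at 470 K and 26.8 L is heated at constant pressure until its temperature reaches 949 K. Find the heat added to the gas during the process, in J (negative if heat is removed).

122000 J

P₁ = nRT₁/V₁ = 5.72×8.314×470/26.8 = 834 kPa.
Isobaric: P stays 834 kPa; V/T = const ⇒ T₂ = 949 K, V₂ = 54.1 L.
W = PΔV = 834×(54.1−26.8) kPa·L = 22800 J.
ΔU = nCvΔT = 5.72×36.1×(949−470) = 99000 J.
Q = ΔU + W = nCpΔT = 122000 J.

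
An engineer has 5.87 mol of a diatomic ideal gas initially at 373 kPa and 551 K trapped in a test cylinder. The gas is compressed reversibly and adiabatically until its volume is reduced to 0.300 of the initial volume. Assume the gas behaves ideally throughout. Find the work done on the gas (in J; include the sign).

41600 J

V₁ = nRT₁/P₁ = 5.87×8.314×551/373 = 72.1 L.
Adiabatic: TV^(γ−1) = const ⇒ T₂ = 551×(3.33)^0.400 = 892 K; PV^γ = const ⇒ P₂ = 2010 kPa.
ΔU = nCvΔT = 5.87×20.8×(892−551) = 41600 J.
Q = 0 for an adiabatic process, so W = −ΔU = -41600 J.
Work done on the gas = −W_by = 41600 J.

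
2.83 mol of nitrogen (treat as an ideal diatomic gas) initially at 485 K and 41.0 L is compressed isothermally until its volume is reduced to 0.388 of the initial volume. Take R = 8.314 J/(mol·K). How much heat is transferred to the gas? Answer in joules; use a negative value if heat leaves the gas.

P₁ = nRT₁/V₁ = 2.83×8.314×485/41.0 = 278 kPa.
Isothermal: T stays 485 K; PV = const ⇒ V₂ = 15.9 L, P₂ = 717 kPa.
ΔU = 0 (ideal gas, T constant).
W = nRT ln(V₂/V₁) = 2.83×8.314×485×ln(0.388) = -10800 J.
Q = ΔU + W = -10800 J.

-10800 J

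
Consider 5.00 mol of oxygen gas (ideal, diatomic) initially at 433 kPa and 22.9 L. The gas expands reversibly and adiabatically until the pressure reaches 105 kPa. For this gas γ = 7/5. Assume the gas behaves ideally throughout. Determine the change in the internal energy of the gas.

T₁ = P₁V₁/(nR) = 433×22.9/(5.00×8.314) = 239 K.
Adiabatic: T₂/T₁ = (P₂/P₁)^((γ−1)/γ) ⇒ T₂ = 239×(0.242)^0.286 = 159 K; V₂ = 63.0 L.
For an ideal gas ΔU = nCvΔT with Cv = (5/2)R = 20.8 J/(mol·K).
ΔU = 5.00×20.8×(159−239) = -8250 J.

-8250 J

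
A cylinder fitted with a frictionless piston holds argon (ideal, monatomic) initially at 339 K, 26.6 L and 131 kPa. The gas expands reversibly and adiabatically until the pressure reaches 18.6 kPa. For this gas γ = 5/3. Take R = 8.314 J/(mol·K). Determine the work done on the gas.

-2830 J

n = P₁V₁/(RT₁) = 131×26.6/(8.314×339) = 1.24 mol.
Adiabatic: T₂/T₁ = (P₂/P₁)^((γ−1)/γ) ⇒ T₂ = 339×(0.142)^0.400 = 155 K; V₂ = 85.8 L.
ΔU = nCvΔT = 1.24×12.5×(155−339) = -2830 J.
Q = 0 for an adiabatic process, so W = −ΔU = 2830 J.
Work done on the gas = −W_by = -2830 J.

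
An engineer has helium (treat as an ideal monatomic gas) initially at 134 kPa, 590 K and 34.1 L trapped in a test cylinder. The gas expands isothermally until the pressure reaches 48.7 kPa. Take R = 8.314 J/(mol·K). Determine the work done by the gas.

4620 J

n = P₁V₁/(RT₁) = 134×34.1/(8.314×590) = 0.932 mol.
Isothermal: T stays 590 K; PV = const ⇒ V₂ = 93.8 L, P₂ = 48.7 kPa.
W = nRT ln(V₂/V₁) = 0.932×8.314×590×ln(2.75) = 4620 J.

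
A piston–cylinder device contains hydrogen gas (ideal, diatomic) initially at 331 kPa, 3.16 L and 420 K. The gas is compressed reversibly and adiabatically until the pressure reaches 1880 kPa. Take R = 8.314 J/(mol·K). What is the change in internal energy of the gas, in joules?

n = P₁V₁/(RT₁) = 331×3.16/(8.314×420) = 0.300 mol.
Adiabatic: T₂/T₁ = (P₂/P₁)^((γ−1)/γ) ⇒ T₂ = 420×(5.68)^0.286 = 690 K; V₂ = 0.914 L.
For an ideal gas ΔU = nCvΔT with Cv = (5/2)R = 20.8 J/(mol·K).
ΔU = 0.300×20.8×(690−420) = 1680 J.

1680 J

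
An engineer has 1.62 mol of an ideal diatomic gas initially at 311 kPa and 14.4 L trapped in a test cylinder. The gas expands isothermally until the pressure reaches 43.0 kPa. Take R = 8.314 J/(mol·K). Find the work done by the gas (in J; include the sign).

T₁ = P₁V₁/(nR) = 311×14.4/(1.62×8.314) = 333 K.
Isothermal: T stays 333 K; PV = const ⇒ V₂ = 104 L, P₂ = 43.0 kPa.
W = nRT ln(V₂/V₁) = 1.62×8.314×333×ln(7.23) = 8860 J.

8860 J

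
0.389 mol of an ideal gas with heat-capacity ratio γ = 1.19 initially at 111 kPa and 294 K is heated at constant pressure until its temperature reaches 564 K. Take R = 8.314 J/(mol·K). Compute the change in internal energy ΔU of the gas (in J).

V₁ = nRT₁/P₁ = 0.389×8.314×294/111 = 8.57 L.
Isobaric: P stays 111 kPa; V/T = const ⇒ T₂ = 564 K, V₂ = 16.4 L.
For an ideal gas ΔU = nCvΔT with Cv = R/(γ−1) = 43.8 J/(mol·K).
ΔU = 0.389×43.8×(564−294) = 4600 J.

4600 J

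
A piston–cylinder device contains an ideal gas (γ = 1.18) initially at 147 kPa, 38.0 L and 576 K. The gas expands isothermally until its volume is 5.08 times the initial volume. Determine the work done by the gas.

n = P₁V₁/(RT₁) = 147×38.0/(8.314×576) = 1.17 mol.
Isothermal: T stays 576 K; PV = const ⇒ V₂ = 193 L, P₂ = 28.9 kPa.
W = nRT ln(V₂/V₁) = 1.17×8.314×576×ln(5.08) = 9080 J.

9080 J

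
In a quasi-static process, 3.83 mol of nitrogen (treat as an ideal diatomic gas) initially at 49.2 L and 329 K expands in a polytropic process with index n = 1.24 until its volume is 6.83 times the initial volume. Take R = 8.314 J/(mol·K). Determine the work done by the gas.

16100 J

P₁ = nRT₁/V₁ = 3.83×8.314×329/49.2 = 213 kPa.
Polytropic n=1.24: T₂ = T₁(V₁/V₂)^(n−1) = 329×(0.146)^0.24 = 207 K; P₂ = P₁(V₁/V₂)^n = 19.7 kPa.
W = (P₁V₁−P₂V₂)/(n−1) = (213×49.2−19.7×336)/0.24 = 16100 J.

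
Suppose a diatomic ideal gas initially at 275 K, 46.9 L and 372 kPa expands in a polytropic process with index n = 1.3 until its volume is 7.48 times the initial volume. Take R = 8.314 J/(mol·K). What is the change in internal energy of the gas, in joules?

-19800 J

n = P₁V₁/(RT₁) = 372×46.9/(8.314×275) = 7.63 mol.
Polytropic n=1.3: T₂ = T₁(V₁/V₂)^(n−1) = 275×(0.134)^0.30 = 150 K; P₂ = P₁(V₁/V₂)^n = 27.2 kPa.
For an ideal gas ΔU = nCvΔT with Cv = (5/2)R = 20.8 J/(mol·K).
ΔU = 7.63×20.8×(150−275) = -19800 J.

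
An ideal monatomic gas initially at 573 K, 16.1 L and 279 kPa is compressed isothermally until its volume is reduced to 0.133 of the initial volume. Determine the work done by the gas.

-9060 J

n = P₁V₁/(RT₁) = 279×16.1/(8.314×573) = 0.943 mol.
Isothermal: T stays 573 K; PV = const ⇒ V₂ = 2.14 L, P₂ = 2100 kPa.
W = nRT ln(V₂/V₁) = 0.943×8.314×573×ln(0.133) = -9060 J.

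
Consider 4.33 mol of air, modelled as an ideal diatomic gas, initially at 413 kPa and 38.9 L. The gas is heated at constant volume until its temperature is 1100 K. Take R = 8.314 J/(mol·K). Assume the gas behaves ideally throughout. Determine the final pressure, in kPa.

T₁ = P₁V₁/(nR) = 413×38.9/(4.33×8.314) = 446 K.
Isochoric: V stays 38.9 L; P/T = const ⇒ T₂ = 1100 K, P₂ = 1020 kPa.

1020 kPa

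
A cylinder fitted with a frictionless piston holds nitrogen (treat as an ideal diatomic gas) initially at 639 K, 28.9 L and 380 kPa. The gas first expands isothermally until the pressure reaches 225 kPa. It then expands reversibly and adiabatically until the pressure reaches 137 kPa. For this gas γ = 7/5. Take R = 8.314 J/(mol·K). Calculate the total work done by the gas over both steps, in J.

9380 J

n = P₁V₁/(RT₁) = 380×28.9/(8.314×639) = 2.07 mol.
Step 1 — Isothermal: T stays 639 K; PV = const ⇒ V₂ = 48.8 L, P₂ = 225 kPa.
ΔU = 0 (ideal gas, T constant).
W = nRT ln(V₂/V₁) = 2.07×8.314×639×ln(1.69) = 5760 J.
Q = ΔU + W = 5760 J.
State after step 1: P = 225 kPa, V = 48.8 L, T = 639 K.
Step 2 — Adiabatic: T₂/T₁ = (P₂/P₁)^((γ−1)/γ) ⇒ T₂ = 639×(0.609)^0.286 = 555 K; V₂ = 69.6 L.
ΔU = nCvΔT = 2.07×20.8×(555−639) = -3630 J.
Q = 0 for an adiabatic process, so W = −ΔU = 3630 J.
Net over both steps: W = 9380 J, Q = 5760 J, ΔU = -3630 J.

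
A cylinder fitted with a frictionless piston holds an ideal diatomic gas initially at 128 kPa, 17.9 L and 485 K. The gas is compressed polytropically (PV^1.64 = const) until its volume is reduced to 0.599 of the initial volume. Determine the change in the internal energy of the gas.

n = P₁V₁/(RT₁) = 128×17.9/(8.314×485) = 0.568 mol.
Polytropic n=1.64: T₂ = T₁(V₁/V₂)^(n−1) = 485×(1.67)^0.64 = 673 K; P₂ = P₁(V₁/V₂)^n = 297 kPa.
For an ideal gas ΔU = nCvΔT with Cv = (5/2)R = 20.8 J/(mol·K).
ΔU = 0.568×20.8×(673−485) = 2220 J.

2220 J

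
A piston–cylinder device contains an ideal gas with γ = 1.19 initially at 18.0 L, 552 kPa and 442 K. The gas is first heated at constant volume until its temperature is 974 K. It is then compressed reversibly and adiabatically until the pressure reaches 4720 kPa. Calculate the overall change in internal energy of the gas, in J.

90800 J

n = P₁V₁/(RT₁) = 552×18.0/(8.314×442) = 2.70 mol.
Step 1 — Isochoric: V stays 18.0 L; P/T = const ⇒ T₂ = 974 K, P₂ = 1220 kPa.
W = 0 (no volume change).
ΔU = nCvΔT = 2.70×43.8×(974−442) = 62900 J.
Q = ΔU = 62900 J.
State after step 1: P = 1220 kPa, V = 18.0 L, T = 974 K.
Step 2 — Adiabatic: T₂/T₁ = (P₂/P₁)^((γ−1)/γ) ⇒ T₂ = 974×(3.88)^0.160 = 1210 K; V₂ = 5.76 L.
ΔU = nCvΔT = 2.70×43.8×(1210−974) = 27900 J.
Q = 0 for an adiabatic process, so W = −ΔU = -27900 J.
Net over both steps: W = -27900 J, Q = 62900 J, ΔU = 90800 J.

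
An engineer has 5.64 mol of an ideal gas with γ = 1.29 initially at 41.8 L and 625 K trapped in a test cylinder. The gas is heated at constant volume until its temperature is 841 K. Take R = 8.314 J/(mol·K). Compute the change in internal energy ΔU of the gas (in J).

P₁ = nRT₁/V₁ = 5.64×8.314×625/41.8 = 701 kPa.
Isochoric: V stays 41.8 L; P/T = const ⇒ T₂ = 841 K, P₂ = 943 kPa.
For an ideal gas ΔU = nCvΔT with Cv = R/(γ−1) = 28.7 J/(mol·K).
ΔU = 5.64×28.7×(841−625) = 34900 J.

34900 J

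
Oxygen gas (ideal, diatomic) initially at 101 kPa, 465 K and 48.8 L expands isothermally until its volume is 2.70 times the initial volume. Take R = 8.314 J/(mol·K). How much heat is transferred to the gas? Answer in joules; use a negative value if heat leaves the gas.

4900 J

n = P₁V₁/(RT₁) = 101×48.8/(8.314×465) = 1.27 mol.
Isothermal: T stays 465 K; PV = const ⇒ V₂ = 132 L, P₂ = 37.4 kPa.
ΔU = 0 (ideal gas, T constant).
W = nRT ln(V₂/V₁) = 1.27×8.314×465×ln(2.70) = 4900 J.
Q = ΔU + W = 4900 J.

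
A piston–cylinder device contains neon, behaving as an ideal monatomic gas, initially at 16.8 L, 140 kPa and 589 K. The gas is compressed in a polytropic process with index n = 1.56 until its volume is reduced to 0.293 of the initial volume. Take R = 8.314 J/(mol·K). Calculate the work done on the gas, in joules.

n = P₁V₁/(RT₁) = 140×16.8/(8.314×589) = 0.480 mol.
Polytropic n=1.56: T₂ = T₁(V₁/V₂)^(n−1) = 589×(3.41)^0.56 = 1170 K; P₂ = P₁(V₁/V₂)^n = 950 kPa.
W = (P₁V₁−P₂V₂)/(n−1) = (140×16.8−950×4.92)/0.56 = -4150 J.
Work done on the gas = −W_by = 4150 J.

4150 J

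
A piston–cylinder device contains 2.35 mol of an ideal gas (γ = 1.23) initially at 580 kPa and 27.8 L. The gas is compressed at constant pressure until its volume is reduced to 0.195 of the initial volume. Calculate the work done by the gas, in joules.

T₁ = P₁V₁/(nR) = 580×27.8/(2.35×8.314) = 825 K.
Isobaric: P stays 580 kPa; V/T = const ⇒ T₂ = 161 K, V₂ = 5.42 L.
W = PΔV = 580×(5.42−27.8) kPa·L = -13000 J.

-13000 J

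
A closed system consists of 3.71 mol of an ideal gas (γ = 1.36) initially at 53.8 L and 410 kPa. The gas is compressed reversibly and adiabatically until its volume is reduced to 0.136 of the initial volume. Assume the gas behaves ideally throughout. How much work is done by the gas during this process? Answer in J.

T₁ = P₁V₁/(nR) = 410×53.8/(3.71×8.314) = 715 K.
Adiabatic: TV^(γ−1) = const ⇒ T₂ = 715×(7.35)^0.360 = 1470 K; PV^γ = const ⇒ P₂ = 6180 kPa.
ΔU = nCvΔT = 3.71×23.1×(1470−715) = 64400 J.
Q = 0 for an adiabatic process, so W = −ΔU = -64400 J.

-64400 J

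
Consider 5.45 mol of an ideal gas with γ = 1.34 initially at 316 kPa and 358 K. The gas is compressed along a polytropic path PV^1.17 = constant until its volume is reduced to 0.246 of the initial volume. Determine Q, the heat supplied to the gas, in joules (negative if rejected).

V₁ = nRT₁/P₁ = 5.45×8.314×358/316 = 51.3 L.
Polytropic n=1.17: T₂ = T₁(V₁/V₂)^(n−1) = 358×(4.07)^0.17 = 454 K; P₂ = P₁(V₁/V₂)^n = 1630 kPa.
W = (P₁V₁−P₂V₂)/(n−1) = (316×51.3−1630×12.6)/0.17 = -25700 J.
ΔU = nCvΔT = 5.45×24.5×(454−358) = 12800 J.
Q = ΔU + W = -12800 J.

-12800 J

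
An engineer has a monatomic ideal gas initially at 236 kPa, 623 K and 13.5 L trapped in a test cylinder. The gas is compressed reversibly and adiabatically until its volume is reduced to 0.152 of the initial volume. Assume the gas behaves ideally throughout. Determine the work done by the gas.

-12000 J

n = P₁V₁/(RT₁) = 236×13.5/(8.314×623) = 0.615 mol.
Adiabatic: TV^(γ−1) = const ⇒ T₂ = 623×(6.58)^0.667 = 2190 K; PV^γ = const ⇒ P₂ = 5450 kPa.
ΔU = nCvΔT = 0.615×12.5×(2190−623) = 12000 J.
Q = 0 for an adiabatic process, so W = −ΔU = -12000 J.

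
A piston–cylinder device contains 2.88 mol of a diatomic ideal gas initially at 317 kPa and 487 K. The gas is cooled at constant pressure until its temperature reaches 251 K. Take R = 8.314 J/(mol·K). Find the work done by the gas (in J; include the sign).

-5650 J

V₁ = nRT₁/P₁ = 2.88×8.314×487/317 = 36.8 L.
Isobaric: P stays 317 kPa; V/T = const ⇒ T₂ = 251 K, V₂ = 19.0 L.
W = PΔV = 317×(19.0−36.8) kPa·L = -5650 J.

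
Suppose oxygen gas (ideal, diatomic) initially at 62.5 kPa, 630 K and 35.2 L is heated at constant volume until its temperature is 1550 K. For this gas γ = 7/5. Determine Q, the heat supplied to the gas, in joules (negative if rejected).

n = P₁V₁/(RT₁) = 62.5×35.2/(8.314×630) = 0.420 mol.
Isochoric: V stays 35.2 L; P/T = const ⇒ T₂ = 1550 K, P₂ = 154 kPa.
W = 0 (no volume change).
ΔU = nCvΔT = 0.420×20.8×(1550−630) = 8030 J.
Q = ΔU = 8030 J.

8030 J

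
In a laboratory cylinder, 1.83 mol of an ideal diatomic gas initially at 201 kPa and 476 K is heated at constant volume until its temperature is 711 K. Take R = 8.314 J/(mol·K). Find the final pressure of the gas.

300 kPa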